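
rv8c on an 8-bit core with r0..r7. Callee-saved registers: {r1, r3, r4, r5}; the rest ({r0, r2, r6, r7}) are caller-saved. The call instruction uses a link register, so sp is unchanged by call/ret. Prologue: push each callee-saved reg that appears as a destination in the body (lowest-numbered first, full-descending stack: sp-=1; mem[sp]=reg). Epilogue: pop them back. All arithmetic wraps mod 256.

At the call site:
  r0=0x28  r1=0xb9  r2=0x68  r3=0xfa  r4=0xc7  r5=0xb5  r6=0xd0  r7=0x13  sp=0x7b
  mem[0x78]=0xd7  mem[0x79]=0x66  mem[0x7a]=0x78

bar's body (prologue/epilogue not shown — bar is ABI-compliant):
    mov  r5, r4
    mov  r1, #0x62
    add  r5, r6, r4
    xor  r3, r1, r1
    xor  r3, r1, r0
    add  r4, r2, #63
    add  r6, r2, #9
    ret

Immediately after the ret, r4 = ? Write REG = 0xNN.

REG = 0xc7

prologue: push r1 -> mem[0x7a]=0xb9, sp=0x7a
prologue: push r3 -> mem[0x79]=0xfa, sp=0x79
prologue: push r4 -> mem[0x78]=0xc7, sp=0x78
prologue: push r5 -> mem[0x77]=0xb5, sp=0x77
body[0] mov  r5, r4 -> r5=0xc7
body[1] mov  r1, #0x62 -> r1=0x62
body[2] add  r5, r6, r4 -> r5=0x97
body[3] xor  r3, r1, r1 -> r3=0x00
body[4] xor  r3, r1, r0 -> r3=0x4a
body[5] add  r4, r2, #63 -> r4=0xa7
body[6] add  r6, r2, #9 -> r6=0x71
epilogue: pop r5=0xb5, sp=0x78
epilogue: pop r4=0xc7, sp=0x79
epilogue: pop r3=0xfa, sp=0x7a
epilogue: pop r1=0xb9, sp=0x7b
r4 is callee-saved -> restored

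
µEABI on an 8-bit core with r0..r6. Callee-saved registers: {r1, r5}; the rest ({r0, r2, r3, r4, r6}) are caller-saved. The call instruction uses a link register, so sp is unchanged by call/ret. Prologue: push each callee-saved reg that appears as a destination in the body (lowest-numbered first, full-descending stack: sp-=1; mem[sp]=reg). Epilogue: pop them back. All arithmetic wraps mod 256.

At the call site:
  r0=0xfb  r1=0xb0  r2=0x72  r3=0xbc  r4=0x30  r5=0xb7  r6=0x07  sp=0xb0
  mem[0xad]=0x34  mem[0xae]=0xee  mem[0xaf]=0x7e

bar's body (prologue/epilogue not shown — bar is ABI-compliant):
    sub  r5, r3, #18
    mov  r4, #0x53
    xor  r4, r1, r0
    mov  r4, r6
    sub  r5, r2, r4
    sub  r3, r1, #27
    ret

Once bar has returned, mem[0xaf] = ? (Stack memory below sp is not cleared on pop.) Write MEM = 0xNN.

prologue: push r5 -> mem[0xaf]=0xb7, sp=0xaf
body[0] sub  r5, r3, #18 -> r5=0xaa
body[1] mov  r4, #0x53 -> r4=0x53
body[2] xor  r4, r1, r0 -> r4=0x4b
body[3] mov  r4, r6 -> r4=0x07
body[4] sub  r5, r2, r4 -> r5=0x6b
body[5] sub  r3, r1, #27 -> r3=0x95
epilogue: pop r5=0xb7, sp=0xb0
prologue pushed ['r5'] at ['0xaf']

MEM = 0xb7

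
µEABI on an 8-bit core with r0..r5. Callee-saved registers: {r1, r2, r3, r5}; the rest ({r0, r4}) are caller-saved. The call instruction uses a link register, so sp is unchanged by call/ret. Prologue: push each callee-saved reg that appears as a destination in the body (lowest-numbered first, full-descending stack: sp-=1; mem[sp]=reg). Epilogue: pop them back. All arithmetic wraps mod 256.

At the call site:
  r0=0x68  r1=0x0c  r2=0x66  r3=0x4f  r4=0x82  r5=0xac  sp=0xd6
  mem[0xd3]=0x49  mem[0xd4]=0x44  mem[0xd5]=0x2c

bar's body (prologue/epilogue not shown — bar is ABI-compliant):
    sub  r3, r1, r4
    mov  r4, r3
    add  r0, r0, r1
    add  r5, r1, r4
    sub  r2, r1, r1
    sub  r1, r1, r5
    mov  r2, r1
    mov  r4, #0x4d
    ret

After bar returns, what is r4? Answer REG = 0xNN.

REG = 0x4d

prologue: push r1 -> mem[0xd5]=0x0c, sp=0xd5
prologue: push r2 -> mem[0xd4]=0x66, sp=0xd4
prologue: push r3 -> mem[0xd3]=0x4f, sp=0xd3
prologue: push r5 -> mem[0xd2]=0xac, sp=0xd2
body[0] sub  r3, r1, r4 -> r3=0x8a
body[1] mov  r4, r3 -> r4=0x8a
body[2] add  r0, r0, r1 -> r0=0x74
body[3] add  r5, r1, r4 -> r5=0x96
body[4] sub  r2, r1, r1 -> r2=0x00
body[5] sub  r1, r1, r5 -> r1=0x76
body[6] mov  r2, r1 -> r2=0x76
body[7] mov  r4, #0x4d -> r4=0x4d
epilogue: pop r5=0xac, sp=0xd3
epilogue: pop r3=0x4f, sp=0xd4
epilogue: pop r2=0x66, sp=0xd5
epilogue: pop r1=0x0c, sp=0xd6
r4 is caller-saved -> body value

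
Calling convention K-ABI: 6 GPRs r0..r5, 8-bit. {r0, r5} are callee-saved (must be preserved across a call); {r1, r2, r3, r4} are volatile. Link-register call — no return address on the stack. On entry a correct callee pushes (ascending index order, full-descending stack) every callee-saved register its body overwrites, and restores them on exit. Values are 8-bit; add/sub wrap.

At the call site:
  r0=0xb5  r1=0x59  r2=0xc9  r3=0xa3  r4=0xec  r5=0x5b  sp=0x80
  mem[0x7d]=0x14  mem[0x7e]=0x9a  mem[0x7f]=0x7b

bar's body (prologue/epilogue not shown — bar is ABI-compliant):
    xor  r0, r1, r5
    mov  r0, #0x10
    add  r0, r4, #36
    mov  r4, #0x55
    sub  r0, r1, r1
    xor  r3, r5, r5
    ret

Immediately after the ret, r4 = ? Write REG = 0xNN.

REG = 0x55

prologue: push r0 -> mem[0x7f]=0xb5, sp=0x7f
body[0] xor  r0, r1, r5 -> r0=0x02
body[1] mov  r0, #0x10 -> r0=0x10
body[2] add  r0, r4, #36 -> r0=0x10
body[3] mov  r4, #0x55 -> r4=0x55
body[4] sub  r0, r1, r1 -> r0=0x00
body[5] xor  r3, r5, r5 -> r3=0x00
epilogue: pop r0=0xb5, sp=0x80
r4 is caller-saved -> body value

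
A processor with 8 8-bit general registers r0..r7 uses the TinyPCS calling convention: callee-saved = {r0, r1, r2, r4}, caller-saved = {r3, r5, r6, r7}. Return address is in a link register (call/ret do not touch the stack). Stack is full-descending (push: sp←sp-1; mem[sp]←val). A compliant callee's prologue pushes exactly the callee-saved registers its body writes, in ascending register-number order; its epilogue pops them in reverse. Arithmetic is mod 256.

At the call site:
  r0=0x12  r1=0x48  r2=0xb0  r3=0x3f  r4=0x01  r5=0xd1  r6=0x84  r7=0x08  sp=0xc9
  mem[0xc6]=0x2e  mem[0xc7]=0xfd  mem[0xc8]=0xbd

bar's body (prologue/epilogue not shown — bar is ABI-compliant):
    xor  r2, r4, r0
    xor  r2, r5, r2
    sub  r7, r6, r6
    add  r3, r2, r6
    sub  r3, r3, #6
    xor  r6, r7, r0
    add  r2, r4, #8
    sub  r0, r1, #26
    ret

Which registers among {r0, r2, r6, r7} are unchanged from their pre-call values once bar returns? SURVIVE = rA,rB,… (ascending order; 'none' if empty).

prologue: push r0 -> mem[0xc8]=0x12, sp=0xc8
prologue: push r2 -> mem[0xc7]=0xb0, sp=0xc7
body[0] xor  r2, r4, r0 -> r2=0x13
body[1] xor  r2, r5, r2 -> r2=0xc2
body[2] sub  r7, r6, r6 -> r7=0x00
body[3] add  r3, r2, r6 -> r3=0x46
body[4] sub  r3, r3, #6 -> r3=0x40
body[5] xor  r6, r7, r0 -> r6=0x12
body[6] add  r2, r4, #8 -> r2=0x09
body[7] sub  r0, r1, #26 -> r0=0x2e
epilogue: pop r2=0xb0, sp=0xc8
epilogue: pop r0=0x12, sp=0xc9
r0: callee-saved, written=True
r2: callee-saved, written=True
r6: caller-saved, written=True
r7: caller-saved, written=True

SURVIVE = r0,r2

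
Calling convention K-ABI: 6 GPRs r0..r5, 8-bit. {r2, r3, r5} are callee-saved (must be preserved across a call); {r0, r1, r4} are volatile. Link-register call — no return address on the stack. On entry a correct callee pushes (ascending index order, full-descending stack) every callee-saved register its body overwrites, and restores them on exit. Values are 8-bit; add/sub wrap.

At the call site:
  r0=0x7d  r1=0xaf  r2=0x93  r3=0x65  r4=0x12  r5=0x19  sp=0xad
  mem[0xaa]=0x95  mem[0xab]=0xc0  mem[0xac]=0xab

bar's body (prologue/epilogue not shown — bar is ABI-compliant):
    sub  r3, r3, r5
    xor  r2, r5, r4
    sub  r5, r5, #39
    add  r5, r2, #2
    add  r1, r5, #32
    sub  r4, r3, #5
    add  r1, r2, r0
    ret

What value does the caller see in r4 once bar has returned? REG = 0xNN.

prologue: push r2 -> mem[0xac]=0x93, sp=0xac
prologue: push r3 -> mem[0xab]=0x65, sp=0xab
prologue: push r5 -> mem[0xaa]=0x19, sp=0xaa
body[0] sub  r3, r3, r5 -> r3=0x4c
body[1] xor  r2, r5, r4 -> r2=0x0b
body[2] sub  r5, r5, #39 -> r5=0xf2
body[3] add  r5, r2, #2 -> r5=0x0d
body[4] add  r1, r5, #32 -> r1=0x2d
body[5] sub  r4, r3, #5 -> r4=0x47
body[6] add  r1, r2, r0 -> r1=0x88
epilogue: pop r5=0x19, sp=0xab
epilogue: pop r3=0x65, sp=0xac
epilogue: pop r2=0x93, sp=0xad
r4 is caller-saved -> body value

REG = 0x47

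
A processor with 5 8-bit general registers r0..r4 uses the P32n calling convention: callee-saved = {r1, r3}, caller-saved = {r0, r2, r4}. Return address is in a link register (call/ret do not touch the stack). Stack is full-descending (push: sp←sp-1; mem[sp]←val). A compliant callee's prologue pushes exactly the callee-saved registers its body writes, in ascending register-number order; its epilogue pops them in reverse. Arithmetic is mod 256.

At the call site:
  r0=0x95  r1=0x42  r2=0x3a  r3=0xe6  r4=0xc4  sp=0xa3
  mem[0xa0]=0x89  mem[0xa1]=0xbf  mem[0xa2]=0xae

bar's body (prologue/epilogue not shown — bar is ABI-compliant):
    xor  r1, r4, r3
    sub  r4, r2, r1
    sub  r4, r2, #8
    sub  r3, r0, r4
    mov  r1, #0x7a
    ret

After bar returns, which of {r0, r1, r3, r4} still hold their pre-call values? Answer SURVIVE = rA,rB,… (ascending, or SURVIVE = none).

SURVIVE = r0,r1,r3

prologue: push r1 -> mem[0xa2]=0x42, sp=0xa2
prologue: push r3 -> mem[0xa1]=0xe6, sp=0xa1
body[0] xor  r1, r4, r3 -> r1=0x22
body[1] sub  r4, r2, r1 -> r4=0x18
body[2] sub  r4, r2, #8 -> r4=0x32
body[3] sub  r3, r0, r4 -> r3=0x63
body[4] mov  r1, #0x7a -> r1=0x7a
epilogue: pop r3=0xe6, sp=0xa2
epilogue: pop r1=0x42, sp=0xa3
r0: caller-saved, written=False
r1: callee-saved, written=True
r3: callee-saved, written=True
r4: caller-saved, written=True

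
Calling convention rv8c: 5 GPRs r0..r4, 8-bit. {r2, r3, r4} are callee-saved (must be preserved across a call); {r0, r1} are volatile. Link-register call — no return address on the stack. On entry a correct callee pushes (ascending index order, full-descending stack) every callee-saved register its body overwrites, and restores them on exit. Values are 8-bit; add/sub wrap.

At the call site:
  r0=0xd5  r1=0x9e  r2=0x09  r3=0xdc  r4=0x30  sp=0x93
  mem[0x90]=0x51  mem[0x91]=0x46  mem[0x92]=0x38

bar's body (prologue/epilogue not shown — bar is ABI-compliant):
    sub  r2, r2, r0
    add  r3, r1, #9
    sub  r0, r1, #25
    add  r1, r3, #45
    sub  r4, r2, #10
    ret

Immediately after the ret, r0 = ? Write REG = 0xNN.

prologue: push r2 -> mem[0x92]=0x09, sp=0x92
prologue: push r3 -> mem[0x91]=0xdc, sp=0x91
prologue: push r4 -> mem[0x90]=0x30, sp=0x90
body[0] sub  r2, r2, r0 -> r2=0x34
body[1] add  r3, r1, #9 -> r3=0xa7
body[2] sub  r0, r1, #25 -> r0=0x85
body[3] add  r1, r3, #45 -> r1=0xd4
body[4] sub  r4, r2, #10 -> r4=0x2a
epilogue: pop r4=0x30, sp=0x91
epilogue: pop r3=0xdc, sp=0x92
epilogue: pop r2=0x09, sp=0x93
r0 is caller-saved -> body value

REG = 0x85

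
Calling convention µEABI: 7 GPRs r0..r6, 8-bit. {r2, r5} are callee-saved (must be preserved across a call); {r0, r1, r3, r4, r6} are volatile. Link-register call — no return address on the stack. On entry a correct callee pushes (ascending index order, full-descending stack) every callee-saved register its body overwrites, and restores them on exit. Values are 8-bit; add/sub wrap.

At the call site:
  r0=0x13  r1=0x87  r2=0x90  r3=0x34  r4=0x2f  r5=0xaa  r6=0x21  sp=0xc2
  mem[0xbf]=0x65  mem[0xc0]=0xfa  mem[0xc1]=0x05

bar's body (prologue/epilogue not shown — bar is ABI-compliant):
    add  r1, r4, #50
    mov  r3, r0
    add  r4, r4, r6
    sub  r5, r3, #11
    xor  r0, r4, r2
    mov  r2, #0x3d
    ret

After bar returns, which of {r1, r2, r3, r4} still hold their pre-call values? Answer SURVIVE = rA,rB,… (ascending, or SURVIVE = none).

SURVIVE = r2

prologue: push r2 -> mem[0xc1]=0x90, sp=0xc1
prologue: push r5 -> mem[0xc0]=0xaa, sp=0xc0
body[0] add  r1, r4, #50 -> r1=0x61
body[1] mov  r3, r0 -> r3=0x13
body[2] add  r4, r4, r6 -> r4=0x50
body[3] sub  r5, r3, #11 -> r5=0x08
body[4] xor  r0, r4, r2 -> r0=0xc0
body[5] mov  r2, #0x3d -> r2=0x3d
epilogue: pop r5=0xaa, sp=0xc1
epilogue: pop r2=0x90, sp=0xc2
r1: caller-saved, written=True
r2: callee-saved, written=True
r3: caller-saved, written=True
r4: caller-saved, written=True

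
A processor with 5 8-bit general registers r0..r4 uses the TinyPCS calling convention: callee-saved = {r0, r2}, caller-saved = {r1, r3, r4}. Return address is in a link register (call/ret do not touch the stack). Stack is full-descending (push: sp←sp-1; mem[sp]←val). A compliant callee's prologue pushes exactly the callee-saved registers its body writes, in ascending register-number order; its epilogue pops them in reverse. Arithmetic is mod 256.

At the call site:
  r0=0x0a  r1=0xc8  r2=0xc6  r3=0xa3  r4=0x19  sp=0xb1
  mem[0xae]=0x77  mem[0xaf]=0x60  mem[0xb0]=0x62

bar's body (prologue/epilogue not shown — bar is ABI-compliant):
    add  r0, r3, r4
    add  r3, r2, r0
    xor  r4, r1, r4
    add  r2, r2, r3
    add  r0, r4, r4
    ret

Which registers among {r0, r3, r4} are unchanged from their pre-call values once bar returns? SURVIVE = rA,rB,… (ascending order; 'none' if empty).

prologue: push r0 → mem[0xb0]=0x0a, sp=0xb0
prologue: push r2 → mem[0xaf]=0xc6, sp=0xaf
body[0] add  r0, r3, r4 → r0=0xbc
body[1] add  r3, r2, r0 → r3=0x82
body[2] xor  r4, r1, r4 → r4=0xd1
body[3] add  r2, r2, r3 → r2=0x48
body[4] add  r0, r4, r4 → r0=0xa2
epilogue: pop r2=0xc6, sp=0xb0
epilogue: pop r0=0x0a, sp=0xb1
r0: callee-saved, written=True
r3: caller-saved, written=True
r4: caller-saved, written=True

SURVIVE = r0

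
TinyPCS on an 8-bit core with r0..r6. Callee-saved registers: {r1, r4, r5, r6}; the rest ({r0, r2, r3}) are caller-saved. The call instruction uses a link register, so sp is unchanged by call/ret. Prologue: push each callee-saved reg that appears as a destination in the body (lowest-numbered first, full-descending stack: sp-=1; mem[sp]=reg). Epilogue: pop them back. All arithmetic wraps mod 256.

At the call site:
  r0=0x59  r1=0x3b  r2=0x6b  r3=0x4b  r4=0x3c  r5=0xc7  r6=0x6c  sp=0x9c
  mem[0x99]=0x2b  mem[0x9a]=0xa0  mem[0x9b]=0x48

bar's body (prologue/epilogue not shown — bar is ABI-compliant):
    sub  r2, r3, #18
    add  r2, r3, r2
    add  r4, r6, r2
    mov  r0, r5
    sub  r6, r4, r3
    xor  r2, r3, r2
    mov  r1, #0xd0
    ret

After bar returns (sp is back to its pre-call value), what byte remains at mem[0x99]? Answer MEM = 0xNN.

prologue: push r1 → mem[0x9b]=0x3b, sp=0x9b
prologue: push r4 → mem[0x9a]=0x3c, sp=0x9a
prologue: push r6 → mem[0x99]=0x6c, sp=0x99
body[0] sub  r2, r3, #18 → r2=0x39
body[1] add  r2, r3, r2 → r2=0x84
body[2] add  r4, r6, r2 → r4=0xf0
body[3] mov  r0, r5 → r0=0xc7
body[4] sub  r6, r4, r3 → r6=0xa5
body[5] xor  r2, r3, r2 → r2=0xcf
body[6] mov  r1, #0xd0 → r1=0xd0
epilogue: pop r6=0x6c, sp=0x9a
epilogue: pop r4=0x3c, sp=0x9b
epilogue: pop r1=0x3b, sp=0x9c
prologue pushed ['r1', 'r4', 'r6'] at ['0x9b', '0x9a', '0x99']

MEM = 0x6c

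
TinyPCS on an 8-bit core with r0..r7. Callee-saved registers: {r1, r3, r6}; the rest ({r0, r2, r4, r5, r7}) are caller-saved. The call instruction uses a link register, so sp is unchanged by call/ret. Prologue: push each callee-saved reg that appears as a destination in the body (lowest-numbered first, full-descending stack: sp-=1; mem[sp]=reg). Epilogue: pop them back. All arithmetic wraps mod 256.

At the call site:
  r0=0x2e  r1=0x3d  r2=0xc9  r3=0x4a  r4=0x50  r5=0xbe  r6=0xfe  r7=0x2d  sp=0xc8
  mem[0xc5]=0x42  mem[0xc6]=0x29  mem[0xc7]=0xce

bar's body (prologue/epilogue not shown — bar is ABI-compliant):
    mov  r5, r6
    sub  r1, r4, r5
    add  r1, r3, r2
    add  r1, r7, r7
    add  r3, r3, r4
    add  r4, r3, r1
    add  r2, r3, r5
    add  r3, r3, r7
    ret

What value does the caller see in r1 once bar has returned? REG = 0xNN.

REG = 0x3d

prologue: push r1 → mem[0xc7]=0x3d, sp=0xc7
prologue: push r3 → mem[0xc6]=0x4a, sp=0xc6
body[0] mov  r5, r6 → r5=0xfe
body[1] sub  r1, r4, r5 → r1=0x52
body[2] add  r1, r3, r2 → r1=0x13
body[3] add  r1, r7, r7 → r1=0x5a
body[4] add  r3, r3, r4 → r3=0x9a
body[5] add  r4, r3, r1 → r4=0xf4
body[6] add  r2, r3, r5 → r2=0x98
body[7] add  r3, r3, r7 → r3=0xc7
epilogue: pop r3=0x4a, sp=0xc7
epilogue: pop r1=0x3d, sp=0xc8
r1 is callee-saved → restored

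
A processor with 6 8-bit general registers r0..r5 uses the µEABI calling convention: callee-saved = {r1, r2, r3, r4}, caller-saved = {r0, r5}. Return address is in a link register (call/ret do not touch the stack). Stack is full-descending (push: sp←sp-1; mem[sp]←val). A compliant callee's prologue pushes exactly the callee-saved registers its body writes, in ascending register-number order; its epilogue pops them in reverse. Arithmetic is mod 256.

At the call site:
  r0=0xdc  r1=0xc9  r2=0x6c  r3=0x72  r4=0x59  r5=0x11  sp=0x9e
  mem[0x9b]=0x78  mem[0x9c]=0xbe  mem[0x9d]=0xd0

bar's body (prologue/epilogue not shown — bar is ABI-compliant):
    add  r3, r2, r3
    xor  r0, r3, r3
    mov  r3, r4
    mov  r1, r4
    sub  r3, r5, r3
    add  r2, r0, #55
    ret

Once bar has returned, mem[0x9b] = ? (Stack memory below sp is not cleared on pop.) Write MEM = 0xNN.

MEM = 0x72

prologue: push r1 → mem[0x9d]=0xc9, sp=0x9d
prologue: push r2 → mem[0x9c]=0x6c, sp=0x9c
prologue: push r3 → mem[0x9b]=0x72, sp=0x9b
body[0] add  r3, r2, r3 → r3=0xde
body[1] xor  r0, r3, r3 → r0=0x00
body[2] mov  r3, r4 → r3=0x59
body[3] mov  r1, r4 → r1=0x59
body[4] sub  r3, r5, r3 → r3=0xb8
body[5] add  r2, r0, #55 → r2=0x37
epilogue: pop r3=0x72, sp=0x9c
epilogue: pop r2=0x6c, sp=0x9d
epilogue: pop r1=0xc9, sp=0x9e
prologue pushed ['r1', 'r2', 'r3'] at ['0x9d', '0x9c', '0x9b']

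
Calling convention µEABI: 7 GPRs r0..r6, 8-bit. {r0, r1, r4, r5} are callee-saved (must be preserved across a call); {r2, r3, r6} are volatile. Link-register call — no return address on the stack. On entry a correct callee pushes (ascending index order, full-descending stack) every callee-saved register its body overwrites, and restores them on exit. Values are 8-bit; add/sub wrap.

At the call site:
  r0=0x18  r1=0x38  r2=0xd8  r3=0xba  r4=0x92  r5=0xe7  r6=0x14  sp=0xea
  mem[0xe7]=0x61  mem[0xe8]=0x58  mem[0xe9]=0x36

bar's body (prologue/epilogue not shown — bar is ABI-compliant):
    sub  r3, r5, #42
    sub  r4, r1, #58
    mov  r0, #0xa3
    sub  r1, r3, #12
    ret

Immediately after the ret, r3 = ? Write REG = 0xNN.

prologue: push r0 -> mem[0xe9]=0x18, sp=0xe9
prologue: push r1 -> mem[0xe8]=0x38, sp=0xe8
prologue: push r4 -> mem[0xe7]=0x92, sp=0xe7
body[0] sub  r3, r5, #42 -> r3=0xbd
body[1] sub  r4, r1, #58 -> r4=0xfe
body[2] mov  r0, #0xa3 -> r0=0xa3
body[3] sub  r1, r3, #12 -> r1=0xb1
epilogue: pop r4=0x92, sp=0xe8
epilogue: pop r1=0x38, sp=0xe9
epilogue: pop r0=0x18, sp=0xea
r3 is caller-saved -> body value

REG = 0xbd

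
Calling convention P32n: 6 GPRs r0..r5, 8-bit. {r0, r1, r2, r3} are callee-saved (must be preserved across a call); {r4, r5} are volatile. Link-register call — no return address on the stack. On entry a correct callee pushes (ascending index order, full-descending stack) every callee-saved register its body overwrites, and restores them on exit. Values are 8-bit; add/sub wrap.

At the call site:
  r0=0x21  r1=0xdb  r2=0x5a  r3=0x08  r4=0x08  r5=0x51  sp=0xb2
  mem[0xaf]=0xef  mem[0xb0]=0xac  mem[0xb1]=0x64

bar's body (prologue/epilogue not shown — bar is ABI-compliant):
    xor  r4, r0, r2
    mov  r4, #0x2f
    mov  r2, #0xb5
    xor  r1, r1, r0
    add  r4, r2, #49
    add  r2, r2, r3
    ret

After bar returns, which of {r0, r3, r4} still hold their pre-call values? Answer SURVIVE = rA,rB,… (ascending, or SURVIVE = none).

SURVIVE = r0,r3

prologue: push r1 -> mem[0xb1]=0xdb, sp=0xb1
prologue: push r2 -> mem[0xb0]=0x5a, sp=0xb0
body[0] xor  r4, r0, r2 -> r4=0x7b
body[1] mov  r4, #0x2f -> r4=0x2f
body[2] mov  r2, #0xb5 -> r2=0xb5
body[3] xor  r1, r1, r0 -> r1=0xfa
body[4] add  r4, r2, #49 -> r4=0xe6
body[5] add  r2, r2, r3 -> r2=0xbd
epilogue: pop r2=0x5a, sp=0xb1
epilogue: pop r1=0xdb, sp=0xb2
r0: callee-saved, written=False
r3: callee-saved, written=False
r4: caller-saved, written=True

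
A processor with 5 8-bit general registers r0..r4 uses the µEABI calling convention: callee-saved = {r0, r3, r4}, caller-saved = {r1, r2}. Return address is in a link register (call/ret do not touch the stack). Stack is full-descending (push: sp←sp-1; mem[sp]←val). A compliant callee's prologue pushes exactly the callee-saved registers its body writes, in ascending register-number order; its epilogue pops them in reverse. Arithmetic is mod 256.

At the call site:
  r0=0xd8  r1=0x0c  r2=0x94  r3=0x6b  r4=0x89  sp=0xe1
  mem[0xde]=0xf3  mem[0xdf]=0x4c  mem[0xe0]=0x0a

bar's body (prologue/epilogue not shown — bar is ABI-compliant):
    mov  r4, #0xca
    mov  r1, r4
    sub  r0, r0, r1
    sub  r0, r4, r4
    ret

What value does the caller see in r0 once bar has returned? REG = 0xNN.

REG = 0xd8

prologue: push r0 → mem[0xe0]=0xd8, sp=0xe0
prologue: push r4 → mem[0xdf]=0x89, sp=0xdf
body[0] mov  r4, #0xca → r4=0xca
body[1] mov  r1, r4 → r1=0xca
body[2] sub  r0, r0, r1 → r0=0x0e
body[3] sub  r0, r4, r4 → r0=0x00
epilogue: pop r4=0x89, sp=0xe0
epilogue: pop r0=0xd8, sp=0xe1
r0 is callee-saved → restored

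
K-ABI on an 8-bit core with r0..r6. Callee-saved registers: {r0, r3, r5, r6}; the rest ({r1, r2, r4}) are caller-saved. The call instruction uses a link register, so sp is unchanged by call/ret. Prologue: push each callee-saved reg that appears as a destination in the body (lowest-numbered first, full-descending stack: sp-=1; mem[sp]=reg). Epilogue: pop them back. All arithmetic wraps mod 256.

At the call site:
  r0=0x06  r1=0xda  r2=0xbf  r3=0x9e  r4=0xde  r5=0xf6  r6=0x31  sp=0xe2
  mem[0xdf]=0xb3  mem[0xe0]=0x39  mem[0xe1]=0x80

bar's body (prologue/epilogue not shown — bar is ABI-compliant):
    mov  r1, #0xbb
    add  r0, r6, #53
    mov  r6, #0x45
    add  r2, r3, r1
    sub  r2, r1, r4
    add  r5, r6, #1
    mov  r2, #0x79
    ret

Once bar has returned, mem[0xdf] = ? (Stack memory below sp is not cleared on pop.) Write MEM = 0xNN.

MEM = 0x31

prologue: push r0 → mem[0xe1]=0x06, sp=0xe1
prologue: push r5 → mem[0xe0]=0xf6, sp=0xe0
prologue: push r6 → mem[0xdf]=0x31, sp=0xdf
body[0] mov  r1, #0xbb → r1=0xbb
body[1] add  r0, r6, #53 → r0=0x66
body[2] mov  r6, #0x45 → r6=0x45
body[3] add  r2, r3, r1 → r2=0x59
body[4] sub  r2, r1, r4 → r2=0xdd
body[5] add  r5, r6, #1 → r5=0x46
body[6] mov  r2, #0x79 → r2=0x79
epilogue: pop r6=0x31, sp=0xe0
epilogue: pop r5=0xf6, sp=0xe1
epilogue: pop r0=0x06, sp=0xe2
prologue pushed ['r0', 'r5', 'r6'] at ['0xe1', '0xe0', '0xdf']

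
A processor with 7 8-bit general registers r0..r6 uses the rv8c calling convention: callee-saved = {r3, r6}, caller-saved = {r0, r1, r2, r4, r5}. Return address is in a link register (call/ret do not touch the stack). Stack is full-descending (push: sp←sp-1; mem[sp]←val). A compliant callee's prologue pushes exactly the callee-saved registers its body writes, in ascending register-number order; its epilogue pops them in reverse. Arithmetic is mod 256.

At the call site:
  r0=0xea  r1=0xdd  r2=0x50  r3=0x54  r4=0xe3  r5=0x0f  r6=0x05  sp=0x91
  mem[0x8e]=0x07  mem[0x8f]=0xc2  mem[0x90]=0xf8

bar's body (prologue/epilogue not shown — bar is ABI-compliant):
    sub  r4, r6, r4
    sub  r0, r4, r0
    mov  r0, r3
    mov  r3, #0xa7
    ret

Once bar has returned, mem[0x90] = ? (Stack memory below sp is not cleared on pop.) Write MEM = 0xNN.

prologue: push r3 -> mem[0x90]=0x54, sp=0x90
body[0] sub  r4, r6, r4 -> r4=0x22
body[1] sub  r0, r4, r0 -> r0=0x38
body[2] mov  r0, r3 -> r0=0x54
body[3] mov  r3, #0xa7 -> r3=0xa7
epilogue: pop r3=0x54, sp=0x91
prologue pushed ['r3'] at ['0x90']

MEM = 0x54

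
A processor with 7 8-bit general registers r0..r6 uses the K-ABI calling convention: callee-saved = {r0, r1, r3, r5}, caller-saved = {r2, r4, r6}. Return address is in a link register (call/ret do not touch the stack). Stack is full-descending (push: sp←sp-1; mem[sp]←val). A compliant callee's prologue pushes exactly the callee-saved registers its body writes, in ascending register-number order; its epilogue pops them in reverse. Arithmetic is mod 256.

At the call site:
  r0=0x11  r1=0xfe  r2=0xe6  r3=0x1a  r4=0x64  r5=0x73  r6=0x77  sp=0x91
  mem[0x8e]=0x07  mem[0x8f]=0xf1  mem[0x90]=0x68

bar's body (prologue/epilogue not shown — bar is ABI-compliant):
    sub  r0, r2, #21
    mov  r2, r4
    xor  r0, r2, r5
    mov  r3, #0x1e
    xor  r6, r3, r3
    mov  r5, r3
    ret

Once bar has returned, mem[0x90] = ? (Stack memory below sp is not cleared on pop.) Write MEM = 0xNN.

MEM = 0x11

prologue: push r0 -> mem[0x90]=0x11, sp=0x90
prologue: push r3 -> mem[0x8f]=0x1a, sp=0x8f
prologue: push r5 -> mem[0x8e]=0x73, sp=0x8e
body[0] sub  r0, r2, #21 -> r0=0xd1
body[1] mov  r2, r4 -> r2=0x64
body[2] xor  r0, r2, r5 -> r0=0x17
body[3] mov  r3, #0x1e -> r3=0x1e
body[4] xor  r6, r3, r3 -> r6=0x00
body[5] mov  r5, r3 -> r5=0x1e
epilogue: pop r5=0x73, sp=0x8f
epilogue: pop r3=0x1a, sp=0x90
epilogue: pop r0=0x11, sp=0x91
prologue pushed ['r0', 'r3', 'r5'] at ['0x90', '0x8f', '0x8e']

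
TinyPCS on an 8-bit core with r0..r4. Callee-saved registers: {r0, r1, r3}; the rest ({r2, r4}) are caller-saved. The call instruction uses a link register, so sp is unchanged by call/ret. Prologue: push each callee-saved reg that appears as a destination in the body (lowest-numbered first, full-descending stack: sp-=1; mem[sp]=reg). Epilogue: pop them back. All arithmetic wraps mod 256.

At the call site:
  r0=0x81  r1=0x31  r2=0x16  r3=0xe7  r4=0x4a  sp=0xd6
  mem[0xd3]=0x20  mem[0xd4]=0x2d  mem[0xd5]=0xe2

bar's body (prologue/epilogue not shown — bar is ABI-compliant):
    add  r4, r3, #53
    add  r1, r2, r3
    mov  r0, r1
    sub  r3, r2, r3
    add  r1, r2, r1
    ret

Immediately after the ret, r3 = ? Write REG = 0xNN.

prologue: push r0 → mem[0xd5]=0x81, sp=0xd5
prologue: push r1 → mem[0xd4]=0x31, sp=0xd4
prologue: push r3 → mem[0xd3]=0xe7, sp=0xd3
body[0] add  r4, r3, #53 → r4=0x1c
body[1] add  r1, r2, r3 → r1=0xfd
body[2] mov  r0, r1 → r0=0xfd
body[3] sub  r3, r2, r3 → r3=0x2f
body[4] add  r1, r2, r1 → r1=0x13
epilogue: pop r3=0xe7, sp=0xd4
epilogue: pop r1=0x31, sp=0xd5
epilogue: pop r0=0x81, sp=0xd6
r3 is callee-saved → restored

REG = 0xe7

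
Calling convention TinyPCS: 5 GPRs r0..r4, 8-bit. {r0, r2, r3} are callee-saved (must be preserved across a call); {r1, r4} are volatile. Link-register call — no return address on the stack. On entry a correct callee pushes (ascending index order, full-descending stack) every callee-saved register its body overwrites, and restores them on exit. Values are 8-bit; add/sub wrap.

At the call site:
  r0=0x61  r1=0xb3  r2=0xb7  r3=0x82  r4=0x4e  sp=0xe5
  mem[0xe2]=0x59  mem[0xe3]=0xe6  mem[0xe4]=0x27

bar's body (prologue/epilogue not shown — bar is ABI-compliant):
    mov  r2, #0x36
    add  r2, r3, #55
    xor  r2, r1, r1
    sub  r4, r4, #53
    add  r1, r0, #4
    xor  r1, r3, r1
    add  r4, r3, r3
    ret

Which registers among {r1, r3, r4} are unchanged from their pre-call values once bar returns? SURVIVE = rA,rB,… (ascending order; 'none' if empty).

prologue: push r2 -> mem[0xe4]=0xb7, sp=0xe4
body[0] mov  r2, #0x36 -> r2=0x36
body[1] add  r2, r3, #55 -> r2=0xb9
body[2] xor  r2, r1, r1 -> r2=0x00
body[3] sub  r4, r4, #53 -> r4=0x19
body[4] add  r1, r0, #4 -> r1=0x65
body[5] xor  r1, r3, r1 -> r1=0xe7
body[6] add  r4, r3, r3 -> r4=0x04
epilogue: pop r2=0xb7, sp=0xe5
r1: caller-saved, written=True
r3: callee-saved, written=False
r4: caller-saved, written=True

SURVIVE = r3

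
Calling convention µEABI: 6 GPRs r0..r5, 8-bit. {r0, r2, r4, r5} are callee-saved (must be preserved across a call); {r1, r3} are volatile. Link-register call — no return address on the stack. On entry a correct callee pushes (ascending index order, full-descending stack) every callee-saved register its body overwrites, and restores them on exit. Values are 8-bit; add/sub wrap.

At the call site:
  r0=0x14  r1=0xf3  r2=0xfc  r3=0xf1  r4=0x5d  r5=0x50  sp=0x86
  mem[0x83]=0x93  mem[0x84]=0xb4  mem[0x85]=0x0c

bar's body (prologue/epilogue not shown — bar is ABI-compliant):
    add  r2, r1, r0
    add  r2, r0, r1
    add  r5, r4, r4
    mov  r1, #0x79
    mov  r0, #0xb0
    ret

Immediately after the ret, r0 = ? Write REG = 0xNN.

prologue: push r0 → mem[0x85]=0x14, sp=0x85
prologue: push r2 → mem[0x84]=0xfc, sp=0x84
prologue: push r5 → mem[0x83]=0x50, sp=0x83
body[0] add  r2, r1, r0 → r2=0x07
body[1] add  r2, r0, r1 → r2=0x07
body[2] add  r5, r4, r4 → r5=0xba
body[3] mov  r1, #0x79 → r1=0x79
body[4] mov  r0, #0xb0 → r0=0xb0
epilogue: pop r5=0x50, sp=0x84
epilogue: pop r2=0xfc, sp=0x85
epilogue: pop r0=0x14, sp=0x86
r0 is callee-saved → restored

REG = 0x14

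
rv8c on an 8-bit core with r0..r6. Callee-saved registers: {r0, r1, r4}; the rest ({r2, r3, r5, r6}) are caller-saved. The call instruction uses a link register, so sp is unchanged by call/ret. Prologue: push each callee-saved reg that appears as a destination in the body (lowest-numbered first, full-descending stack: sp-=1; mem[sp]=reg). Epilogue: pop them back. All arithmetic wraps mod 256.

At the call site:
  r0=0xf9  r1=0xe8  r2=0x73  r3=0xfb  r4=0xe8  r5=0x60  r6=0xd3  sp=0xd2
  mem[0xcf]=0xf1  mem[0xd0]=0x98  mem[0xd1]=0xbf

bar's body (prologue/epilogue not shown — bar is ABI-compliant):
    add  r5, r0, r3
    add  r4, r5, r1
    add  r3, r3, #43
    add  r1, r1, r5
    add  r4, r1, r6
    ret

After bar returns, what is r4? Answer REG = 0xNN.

REG = 0xe8

prologue: push r1 -> mem[0xd1]=0xe8, sp=0xd1
prologue: push r4 -> mem[0xd0]=0xe8, sp=0xd0
body[0] add  r5, r0, r3 -> r5=0xf4
body[1] add  r4, r5, r1 -> r4=0xdc
body[2] add  r3, r3, #43 -> r3=0x26
body[3] add  r1, r1, r5 -> r1=0xdc
body[4] add  r4, r1, r6 -> r4=0xaf
epilogue: pop r4=0xe8, sp=0xd1
epilogue: pop r1=0xe8, sp=0xd2
r4 is callee-saved -> restored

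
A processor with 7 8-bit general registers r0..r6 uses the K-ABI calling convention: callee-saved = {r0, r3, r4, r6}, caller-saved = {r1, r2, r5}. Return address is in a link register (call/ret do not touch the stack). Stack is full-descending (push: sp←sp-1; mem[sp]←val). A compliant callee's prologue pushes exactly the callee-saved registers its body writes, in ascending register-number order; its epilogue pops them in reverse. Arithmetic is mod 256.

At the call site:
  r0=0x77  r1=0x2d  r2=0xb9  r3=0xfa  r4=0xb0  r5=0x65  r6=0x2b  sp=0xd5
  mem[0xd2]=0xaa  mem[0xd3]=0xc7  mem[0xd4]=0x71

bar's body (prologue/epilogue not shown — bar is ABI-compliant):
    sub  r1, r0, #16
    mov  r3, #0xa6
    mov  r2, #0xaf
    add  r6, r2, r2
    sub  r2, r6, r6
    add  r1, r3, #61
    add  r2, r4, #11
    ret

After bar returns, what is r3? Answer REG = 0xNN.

prologue: push r3 → mem[0xd4]=0xfa, sp=0xd4
prologue: push r6 → mem[0xd3]=0x2b, sp=0xd3
body[0] sub  r1, r0, #16 → r1=0x67
body[1] mov  r3, #0xa6 → r3=0xa6
body[2] mov  r2, #0xaf → r2=0xaf
body[3] add  r6, r2, r2 → r6=0x5e
body[4] sub  r2, r6, r6 → r2=0x00
body[5] add  r1, r3, #61 → r1=0xe3
body[6] add  r2, r4, #11 → r2=0xbb
epilogue: pop r6=0x2b, sp=0xd4
epilogue: pop r3=0xfa, sp=0xd5
r3 is callee-saved → restored

REG = 0xfa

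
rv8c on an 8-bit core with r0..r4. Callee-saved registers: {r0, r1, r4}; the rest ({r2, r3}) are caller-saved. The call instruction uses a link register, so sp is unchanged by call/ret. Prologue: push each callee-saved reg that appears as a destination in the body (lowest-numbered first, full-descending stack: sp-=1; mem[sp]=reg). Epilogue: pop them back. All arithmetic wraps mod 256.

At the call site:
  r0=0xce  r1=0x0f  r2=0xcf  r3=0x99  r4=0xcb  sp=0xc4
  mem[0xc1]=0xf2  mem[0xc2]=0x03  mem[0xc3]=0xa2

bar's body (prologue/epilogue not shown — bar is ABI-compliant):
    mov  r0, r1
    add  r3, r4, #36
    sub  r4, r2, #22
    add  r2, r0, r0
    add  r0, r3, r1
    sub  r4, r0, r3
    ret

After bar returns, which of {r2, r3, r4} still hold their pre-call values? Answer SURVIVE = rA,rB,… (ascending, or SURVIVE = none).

SURVIVE = r4

prologue: push r0 -> mem[0xc3]=0xce, sp=0xc3
prologue: push r4 -> mem[0xc2]=0xcb, sp=0xc2
body[0] mov  r0, r1 -> r0=0x0f
body[1] add  r3, r4, #36 -> r3=0xef
body[2] sub  r4, r2, #22 -> r4=0xb9
body[3] add  r2, r0, r0 -> r2=0x1e
body[4] add  r0, r3, r1 -> r0=0xfe
body[5] sub  r4, r0, r3 -> r4=0x0f
epilogue: pop r4=0xcb, sp=0xc3
epilogue: pop r0=0xce, sp=0xc4
r2: caller-saved, written=True
r3: caller-saved, written=True
r4: callee-saved, written=True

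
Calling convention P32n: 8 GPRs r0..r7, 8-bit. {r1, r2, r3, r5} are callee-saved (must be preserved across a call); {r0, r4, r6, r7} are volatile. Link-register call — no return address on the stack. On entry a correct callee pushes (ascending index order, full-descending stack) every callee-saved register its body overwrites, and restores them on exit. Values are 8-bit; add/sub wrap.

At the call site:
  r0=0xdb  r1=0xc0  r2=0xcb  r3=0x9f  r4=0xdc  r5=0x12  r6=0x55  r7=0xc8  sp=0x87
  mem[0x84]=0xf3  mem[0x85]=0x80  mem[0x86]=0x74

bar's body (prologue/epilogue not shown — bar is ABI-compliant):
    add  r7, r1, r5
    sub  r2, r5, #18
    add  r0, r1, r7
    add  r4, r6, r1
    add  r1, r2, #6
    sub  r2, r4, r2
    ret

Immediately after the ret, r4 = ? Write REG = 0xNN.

prologue: push r1 → mem[0x86]=0xc0, sp=0x86
prologue: push r2 → mem[0x85]=0xcb, sp=0x85
body[0] add  r7, r1, r5 → r7=0xd2
body[1] sub  r2, r5, #18 → r2=0x00
body[2] add  r0, r1, r7 → r0=0x92
body[3] add  r4, r6, r1 → r4=0x15
body[4] add  r1, r2, #6 → r1=0x06
body[5] sub  r2, r4, r2 → r2=0x15
epilogue: pop r2=0xcb, sp=0x86
epilogue: pop r1=0xc0, sp=0x87
r4 is caller-saved → body value

REG = 0x15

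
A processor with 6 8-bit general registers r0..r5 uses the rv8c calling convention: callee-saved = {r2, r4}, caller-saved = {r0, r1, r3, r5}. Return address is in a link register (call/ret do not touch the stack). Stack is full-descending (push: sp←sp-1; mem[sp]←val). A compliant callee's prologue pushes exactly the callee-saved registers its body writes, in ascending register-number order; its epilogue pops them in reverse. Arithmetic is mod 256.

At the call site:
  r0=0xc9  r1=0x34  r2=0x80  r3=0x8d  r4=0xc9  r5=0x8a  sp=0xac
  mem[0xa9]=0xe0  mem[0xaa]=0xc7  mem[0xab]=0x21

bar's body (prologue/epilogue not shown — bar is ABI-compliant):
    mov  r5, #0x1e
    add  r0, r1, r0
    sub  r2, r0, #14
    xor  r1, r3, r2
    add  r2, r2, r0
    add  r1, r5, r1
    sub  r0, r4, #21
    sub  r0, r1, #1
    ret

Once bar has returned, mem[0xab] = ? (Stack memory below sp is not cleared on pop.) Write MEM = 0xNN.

prologue: push r2 -> mem[0xab]=0x80, sp=0xab
body[0] mov  r5, #0x1e -> r5=0x1e
body[1] add  r0, r1, r0 -> r0=0xfd
body[2] sub  r2, r0, #14 -> r2=0xef
body[3] xor  r1, r3, r2 -> r1=0x62
body[4] add  r2, r2, r0 -> r2=0xec
body[5] add  r1, r5, r1 -> r1=0x80
body[6] sub  r0, r4, #21 -> r0=0xb4
body[7] sub  r0, r1, #1 -> r0=0x7f
epilogue: pop r2=0x80, sp=0xac
prologue pushed ['r2'] at ['0xab']

MEM = 0x80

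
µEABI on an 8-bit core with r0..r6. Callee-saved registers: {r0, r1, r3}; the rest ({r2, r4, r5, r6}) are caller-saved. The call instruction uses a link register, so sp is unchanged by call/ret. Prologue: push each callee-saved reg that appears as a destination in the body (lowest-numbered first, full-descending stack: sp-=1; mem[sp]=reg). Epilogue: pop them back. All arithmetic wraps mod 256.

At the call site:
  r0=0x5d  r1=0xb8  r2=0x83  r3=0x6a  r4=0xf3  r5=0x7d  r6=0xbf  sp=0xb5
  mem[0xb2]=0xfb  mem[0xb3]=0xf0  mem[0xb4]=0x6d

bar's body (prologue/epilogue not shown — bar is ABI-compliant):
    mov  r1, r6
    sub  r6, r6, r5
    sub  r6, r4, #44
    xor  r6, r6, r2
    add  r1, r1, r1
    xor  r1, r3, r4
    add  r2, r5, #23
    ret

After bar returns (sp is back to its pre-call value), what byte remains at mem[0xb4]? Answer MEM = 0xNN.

prologue: push r1 → mem[0xb4]=0xb8, sp=0xb4
body[0] mov  r1, r6 → r1=0xbf
body[1] sub  r6, r6, r5 → r6=0x42
body[2] sub  r6, r4, #44 → r6=0xc7
body[3] xor  r6, r6, r2 → r6=0x44
body[4] add  r1, r1, r1 → r1=0x7e
body[5] xor  r1, r3, r4 → r1=0x99
body[6] add  r2, r5, #23 → r2=0x94
epilogue: pop r1=0xb8, sp=0xb5
prologue pushed ['r1'] at ['0xb4']

MEM = 0xb8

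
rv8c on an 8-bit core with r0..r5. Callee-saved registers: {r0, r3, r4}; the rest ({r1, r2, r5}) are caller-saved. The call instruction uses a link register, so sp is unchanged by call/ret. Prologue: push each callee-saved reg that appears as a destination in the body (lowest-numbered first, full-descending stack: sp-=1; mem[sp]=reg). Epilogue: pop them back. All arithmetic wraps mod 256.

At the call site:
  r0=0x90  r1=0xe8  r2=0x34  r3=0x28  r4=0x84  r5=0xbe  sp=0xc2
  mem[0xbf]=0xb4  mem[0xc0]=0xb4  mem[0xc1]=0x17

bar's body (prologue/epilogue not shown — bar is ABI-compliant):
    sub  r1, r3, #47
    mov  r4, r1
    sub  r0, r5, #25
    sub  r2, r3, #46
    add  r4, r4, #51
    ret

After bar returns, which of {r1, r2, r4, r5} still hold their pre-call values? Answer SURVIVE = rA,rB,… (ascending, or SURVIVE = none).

SURVIVE = r4,r5

prologue: push r0 -> mem[0xc1]=0x90, sp=0xc1
prologue: push r4 -> mem[0xc0]=0x84, sp=0xc0
body[0] sub  r1, r3, #47 -> r1=0xf9
body[1] mov  r4, r1 -> r4=0xf9
body[2] sub  r0, r5, #25 -> r0=0xa5
body[3] sub  r2, r3, #46 -> r2=0xfa
body[4] add  r4, r4, #51 -> r4=0x2c
epilogue: pop r4=0x84, sp=0xc1
epilogue: pop r0=0x90, sp=0xc2
r1: caller-saved, written=True
r2: caller-saved, written=True
r4: callee-saved, written=True
r5: caller-saved, written=False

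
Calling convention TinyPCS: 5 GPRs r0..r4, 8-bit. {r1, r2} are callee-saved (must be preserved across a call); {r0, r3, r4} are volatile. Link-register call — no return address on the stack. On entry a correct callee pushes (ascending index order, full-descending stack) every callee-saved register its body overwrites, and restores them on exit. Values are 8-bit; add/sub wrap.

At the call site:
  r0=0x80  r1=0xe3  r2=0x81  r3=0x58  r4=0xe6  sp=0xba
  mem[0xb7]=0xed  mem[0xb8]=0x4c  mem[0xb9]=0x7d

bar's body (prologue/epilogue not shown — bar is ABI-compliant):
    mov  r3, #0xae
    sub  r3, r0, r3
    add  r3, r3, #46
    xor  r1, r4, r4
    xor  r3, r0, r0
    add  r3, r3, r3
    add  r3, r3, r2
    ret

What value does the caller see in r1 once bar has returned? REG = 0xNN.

prologue: push r1 -> mem[0xb9]=0xe3, sp=0xb9
body[0] mov  r3, #0xae -> r3=0xae
body[1] sub  r3, r0, r3 -> r3=0xd2
body[2] add  r3, r3, #46 -> r3=0x00
body[3] xor  r1, r4, r4 -> r1=0x00
body[4] xor  r3, r0, r0 -> r3=0x00
body[5] add  r3, r3, r3 -> r3=0x00
body[6] add  r3, r3, r2 -> r3=0x81
epilogue: pop r1=0xe3, sp=0xba
r1 is callee-saved -> restored

REG = 0xe3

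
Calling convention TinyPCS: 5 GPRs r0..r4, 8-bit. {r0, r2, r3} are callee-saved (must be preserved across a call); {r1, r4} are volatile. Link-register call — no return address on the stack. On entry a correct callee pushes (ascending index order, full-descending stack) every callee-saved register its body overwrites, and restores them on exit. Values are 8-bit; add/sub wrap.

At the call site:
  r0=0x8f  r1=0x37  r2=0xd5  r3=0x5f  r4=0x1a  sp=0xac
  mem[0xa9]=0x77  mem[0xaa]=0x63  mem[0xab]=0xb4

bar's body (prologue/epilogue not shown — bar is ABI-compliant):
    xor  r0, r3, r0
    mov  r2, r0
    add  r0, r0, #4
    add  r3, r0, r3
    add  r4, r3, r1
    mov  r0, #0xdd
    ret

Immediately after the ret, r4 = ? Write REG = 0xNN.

REG = 0x6a

prologue: push r0 -> mem[0xab]=0x8f, sp=0xab
prologue: push r2 -> mem[0xaa]=0xd5, sp=0xaa
prologue: push r3 -> mem[0xa9]=0x5f, sp=0xa9
body[0] xor  r0, r3, r0 -> r0=0xd0
body[1] mov  r2, r0 -> r2=0xd0
body[2] add  r0, r0, #4 -> r0=0xd4
body[3] add  r3, r0, r3 -> r3=0x33
body[4] add  r4, r3, r1 -> r4=0x6a
body[5] mov  r0, #0xdd -> r0=0xdd
epilogue: pop r3=0x5f, sp=0xaa
epilogue: pop r2=0xd5, sp=0xab
epilogue: pop r0=0x8f, sp=0xac
r4 is caller-saved -> body value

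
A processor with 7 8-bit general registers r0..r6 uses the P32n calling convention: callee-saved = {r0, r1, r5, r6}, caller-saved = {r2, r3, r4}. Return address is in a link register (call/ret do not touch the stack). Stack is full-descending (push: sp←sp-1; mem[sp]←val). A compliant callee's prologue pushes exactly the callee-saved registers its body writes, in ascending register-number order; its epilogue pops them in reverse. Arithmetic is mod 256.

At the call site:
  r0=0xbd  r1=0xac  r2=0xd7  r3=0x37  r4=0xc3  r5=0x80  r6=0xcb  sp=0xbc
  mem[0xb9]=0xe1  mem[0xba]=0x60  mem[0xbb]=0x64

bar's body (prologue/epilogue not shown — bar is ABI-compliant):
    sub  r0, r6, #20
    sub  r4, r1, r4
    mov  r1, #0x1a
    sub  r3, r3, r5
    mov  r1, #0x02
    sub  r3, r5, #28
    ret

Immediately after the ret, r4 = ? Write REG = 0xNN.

prologue: push r0 → mem[0xbb]=0xbd, sp=0xbb
prologue: push r1 → mem[0xba]=0xac, sp=0xba
body[0] sub  r0, r6, #20 → r0=0xb7
body[1] sub  r4, r1, r4 → r4=0xe9
body[2] mov  r1, #0x1a → r1=0x1a
body[3] sub  r3, r3, r5 → r3=0xb7
body[4] mov  r1, #0x02 → r1=0x02
body[5] sub  r3, r5, #28 → r3=0x64
epilogue: pop r1=0xac, sp=0xbb
epilogue: pop r0=0xbd, sp=0xbc
r4 is caller-saved → body value

REG = 0xe9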